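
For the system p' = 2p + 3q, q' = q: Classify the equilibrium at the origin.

unstable node

A = [[2,3],[0,1]]; det(A-λI) = λ^2 - 3λ + 2.
λ = 1, 2: both positive.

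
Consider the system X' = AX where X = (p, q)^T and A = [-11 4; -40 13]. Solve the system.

Coefficient matrix A = [[-11, 4], [-40, 13]].
Characteristic polynomial det(A - λI) = λ^2 - 2λ + 17 = 0.
Eigenvalues λ = 1 ± 4i (complex conjugate pair).
For λ=1+4i: an eigenvector is (-1,-3) - i(0,1) = (-1, -3 - i).
A real fundamental pair from Re and Im of e^((1+4i)t)v: X_1 = e^(t)(cos(4t)·(-1,-3) + sin(4t)·(0,1)), X_2 = e^(t)(sin(4t)·(-1,-3) - cos(4t)·(0,1)).
General solution: c_1X_1 + c_2X_2.

p(t) = -c_1e^(t)cos(4t) - c_2e^(t)sin(4t), q(t) = c_1e^(t)sin(4t) - 3c_1e^(t)cos(4t) - 3c_2e^(t)sin(4t) - c_2e^(t)cos(4t)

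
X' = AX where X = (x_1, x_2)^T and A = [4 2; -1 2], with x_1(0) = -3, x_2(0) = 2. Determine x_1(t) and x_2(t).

x_1(t) = e^(3t)sin(t) - 3e^(3t)cos(t), x_2(t) = e^(3t)sin(t) + 2e^(3t)cos(t)

Coefficient matrix A = [[4, 2], [-1, 2]].
Characteristic polynomial det(A - λI) = λ^2 - 6λ + 10 = 0.
Eigenvalues λ = 3 ± i (complex conjugate pair).
For λ=3+i: an eigenvector is (1,-1) - i(-1,0) = (1 + i, -1).
A real fundamental pair from Re and Im of e^((3+i)t)v: X_1 = e^(3t)(cos(t)·(1,-1) + sin(t)·(-1,0)), X_2 = e^(3t)(sin(t)·(1,-1) - cos(t)·(-1,0)).
General solution: c_1X_1 + c_2X_2.
Applying x_1(0)=-3, x_2(0)=2 gives c_1=-2, c_2=-1.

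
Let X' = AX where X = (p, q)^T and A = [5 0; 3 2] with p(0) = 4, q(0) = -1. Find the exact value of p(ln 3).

972

A = [[5,0],[3,2]]; eigenvalues λ = 5, 2.
Eigenvectors: (1,1) for λ=5, (0,-1) for λ=2.
From the initial condition, c_1 = 4, c_2 = 5.
p(ln 3) = (4)(3^5)(1) + (5)(3^2)(0) = 972.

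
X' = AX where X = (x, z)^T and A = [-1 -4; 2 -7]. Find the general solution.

x(t) = -2K_1e^(-3t) + K_2e^(-5t), z(t) = -K_1e^(-3t) + K_2e^(-5t)

Coefficient matrix A = [[-1, -4], [2, -7]].
Characteristic polynomial det(A - λI) = λ^2 + 8λ + 15 = 0.
Eigenvalues λ = -3, -5.
For λ=-3: (A-λI) row 1 is [2, -4], so an eigenvector is (-2, -1).
For λ=-5: (A-λI) row 1 is [4, -4], so an eigenvector is (1, 1).
General solution: K_1e^(-3t)(-2,-1) + K_2e^(-5t)(1,1).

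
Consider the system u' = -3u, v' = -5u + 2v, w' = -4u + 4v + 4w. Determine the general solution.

u(t) = K_1e^(-3t), v(t) = K_1e^(-3t) + K_2e^(2t), w(t) = -2K_2e^(2t) + K_3e^(4t)

Coefficient matrix A = [[-3, 0, 0], [-5, 2, 0], [-4, 4, 4]].
det(A - λI) = 0 gives eigenvalues λ = -3, 2, 4.
For λ=-3: eigenvector (1,1,0).
For λ=2: eigenvector (0,1,-2).
For λ=4: eigenvector (0,0,1).
General solution: K_1e^(-3t)(1,1,0) + K_2e^(2t)(0,1,-2) + K_3e^(4t)(0,0,1).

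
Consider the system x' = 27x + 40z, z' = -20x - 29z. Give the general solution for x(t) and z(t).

Coefficient matrix A = [[27, 40], [-20, -29]].
Characteristic polynomial det(A - λI) = λ^2 + 2λ + 17 = 0.
Eigenvalues λ = -1 ± 4i (complex conjugate pair).
For λ=-1+4i: an eigenvector is (-1,1) - i(3,-2) = (-1 - 3i, 1 + 2i).
A real fundamental pair from Re and Im of e^((-1+4i)t)v: X_1 = e^(-t)(cos(4t)·(-1,1) + sin(4t)·(3,-2)), X_2 = e^(-t)(sin(4t)·(-1,1) - cos(4t)·(3,-2)).
General solution: C_1X_1 + C_2X_2.

x(t) = 3C_1e^(-t)sin(4t) - C_1e^(-t)cos(4t) - C_2e^(-t)sin(4t) - 3C_2e^(-t)cos(4t), z(t) = -2C_1e^(-t)sin(4t) + C_1e^(-t)cos(4t) + C_2e^(-t)sin(4t) + 2C_2e^(-t)cos(4t)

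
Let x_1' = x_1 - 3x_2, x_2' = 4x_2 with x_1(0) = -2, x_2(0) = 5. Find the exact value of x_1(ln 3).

-396

A = [[1,-3],[0,4]]; eigenvalues λ = 4, 1.
Eigenvectors: (1,-1) for λ=4, (1,0) for λ=1.
From the initial condition, c_1 = -5, c_2 = 3.
x_1(ln 3) = (-5)(3^4)(1) + (3)(3^1)(1) = -396.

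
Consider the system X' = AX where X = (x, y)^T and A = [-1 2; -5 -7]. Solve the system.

x(t) = c_1e^(-4t)sin(t) + c_1e^(-4t)cos(t) + c_2e^(-4t)sin(t) - c_2e^(-4t)cos(t), y(t) = -2c_1e^(-4t)sin(t) - c_1e^(-4t)cos(t) - c_2e^(-4t)sin(t) + 2c_2e^(-4t)cos(t)

Coefficient matrix A = [[-1, 2], [-5, -7]].
Characteristic polynomial det(A - λI) = λ^2 + 8λ + 17 = 0.
Eigenvalues λ = -4 ± i (complex conjugate pair).
For λ=-4+i: an eigenvector is (1,-1) - i(1,-2) = (1 - i, -1 + 2i).
A real fundamental pair from Re and Im of e^((-4+i)t)v: X_1 = e^(-4t)(cos(t)·(1,-1) + sin(t)·(1,-2)), X_2 = e^(-4t)(sin(t)·(1,-1) - cos(t)·(1,-2)).
General solution: c_1X_1 + c_2X_2.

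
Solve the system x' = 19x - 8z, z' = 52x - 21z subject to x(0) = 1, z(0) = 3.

x(t) = -e^(-t)sin(4t) + e^(-t)cos(4t), z(t) = -2e^(-t)sin(4t) + 3e^(-t)cos(4t)

Coefficient matrix A = [[19, -8], [52, -21]].
Characteristic polynomial det(A - λI) = λ^2 + 2λ + 17 = 0.
Eigenvalues λ = -1 ± 4i (complex conjugate pair).
For λ=-1+4i: an eigenvector is (1,3) - i(-1,-2) = (1 + i, 3 + 2i).
A real fundamental pair from Re and Im of e^((-1+4i)t)v: X_1 = e^(-t)(cos(4t)·(1,3) + sin(4t)·(-1,-2)), X_2 = e^(-t)(sin(4t)·(1,3) - cos(4t)·(-1,-2)).
General solution: c_1X_1 + c_2X_2.
Applying x(0)=1, z(0)=3 gives c_1=1, c_2=0.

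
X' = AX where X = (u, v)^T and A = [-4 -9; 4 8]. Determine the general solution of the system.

u(t) = 3c_1e^(2t) + 3c_2te^(2t) - 2c_2e^(2t), v(t) = -2c_1e^(2t) - 2c_2te^(2t) + c_2e^(2t)

Coefficient matrix A = [[-4, -9], [4, 8]].
Characteristic polynomial det(A - λI) = λ^2 - 4λ + 4 = 0.
Single eigenvalue λ = 2 with algebraic multiplicity 2.
Eigenvector v = (3,-2); generalized eigenvector w with (A-λI)w=v is (-2,1).
General solution: e^(2t)[c_1·v + c_2·(t·v + w)].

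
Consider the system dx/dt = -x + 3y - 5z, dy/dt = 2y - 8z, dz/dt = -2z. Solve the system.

Coefficient matrix A = [[-1, 3, -5], [0, 2, -8], [0, 0, -2]].
det(A - λI) = 0 gives eigenvalues λ = -1, 2, -2.
For λ=-1: eigenvector (1,0,0).
For λ=2: eigenvector (1,1,0).
For λ=-2: eigenvector (-1,2,1).
General solution: c_1e^(-t)(1,0,0) + c_2e^(2t)(1,1,0) + c_3e^(-2t)(-1,2,1).

x(t) = c_1e^(-t) + c_2e^(2t) - c_3e^(-2t), y(t) = c_2e^(2t) + 2c_3e^(-2t), z(t) = c_3e^(-2t)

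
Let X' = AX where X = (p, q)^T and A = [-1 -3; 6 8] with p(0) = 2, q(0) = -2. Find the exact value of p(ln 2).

8

A = [[-1,-3],[6,8]]; eigenvalues λ = 2, 5.
Eigenvectors: (1,-1) for λ=2, (-1,2) for λ=5.
From the initial condition, c_1 = 2, c_2 = 0.
p(ln 2) = (2)(2^2)(1) + (0)(2^5)(-1) = 8.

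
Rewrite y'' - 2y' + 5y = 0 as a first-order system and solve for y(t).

y(t) = K_1e^(t)cos(2t) + K_2e^(t)sin(2t)

Let x_1 = y, x_2 = y'. Then x_1' = x_2 and x_2' = -5x_1 + 2x_2.
A = [[0,1],[-5,2]]; det(A-λI) = λ^2 - 2λ + 5.
Eigenvalues λ = 1 ± 2i.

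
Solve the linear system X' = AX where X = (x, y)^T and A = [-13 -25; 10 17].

Coefficient matrix A = [[-13, -25], [10, 17]].
Characteristic polynomial det(A - λI) = λ^2 - 4λ + 29 = 0.
Eigenvalues λ = 2 ± 5i (complex conjugate pair).
For λ=2+5i: an eigenvector is (1,-1) - i(2,-1) = (1 - 2i, -1 + i).
A real fundamental pair from Re and Im of e^((2+5i)t)v: X_1 = e^(2t)(cos(5t)·(1,-1) + sin(5t)·(2,-1)), X_2 = e^(2t)(sin(5t)·(1,-1) - cos(5t)·(2,-1)).
General solution: K_1X_1 + K_2X_2.

x(t) = 2K_1e^(2t)sin(5t) + K_1e^(2t)cos(5t) + K_2e^(2t)sin(5t) - 2K_2e^(2t)cos(5t), y(t) = -K_1e^(2t)sin(5t) - K_1e^(2t)cos(5t) - K_2e^(2t)sin(5t) + K_2e^(2t)cos(5t)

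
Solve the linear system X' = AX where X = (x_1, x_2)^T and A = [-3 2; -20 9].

x_1(t) = -c_1e^(3t)sin(2t) + c_2e^(3t)cos(2t), x_2(t) = -3c_1e^(3t)sin(2t) - c_1e^(3t)cos(2t) - c_2e^(3t)sin(2t) + 3c_2e^(3t)cos(2t)

Coefficient matrix A = [[-3, 2], [-20, 9]].
Characteristic polynomial det(A - λI) = λ^2 - 6λ + 13 = 0.
Eigenvalues λ = 3 ± 2i (complex conjugate pair).
For λ=3+2i: an eigenvector is (0,-1) - i(-1,-3) = (0 + i, -1 + 3i).
A real fundamental pair from Re and Im of e^((3+2i)t)v: X_1 = e^(3t)(cos(2t)·(0,-1) + sin(2t)·(-1,-3)), X_2 = e^(3t)(sin(2t)·(0,-1) - cos(2t)·(-1,-3)).
General solution: c_1X_1 + c_2X_2.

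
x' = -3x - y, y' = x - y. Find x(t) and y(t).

Coefficient matrix A = [[-3, -1], [1, -1]].
Characteristic polynomial det(A - λI) = λ^2 + 4λ + 4 = 0.
Single eigenvalue λ = -2 with algebraic multiplicity 2.
Eigenvector v = (1,-1); generalized eigenvector w with (A-λI)w=v is (0,-1).
General solution: e^(-2t)[K_1·v + K_2·(t·v + w)].

x(t) = K_1e^(-2t) + K_2te^(-2t), y(t) = -K_1e^(-2t) - K_2te^(-2t) - K_2e^(-2t)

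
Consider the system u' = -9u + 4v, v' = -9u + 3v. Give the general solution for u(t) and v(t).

u(t) = 2K_1e^(-3t) + 2K_2te^(-3t) - K_2e^(-3t), v(t) = 3K_1e^(-3t) + 3K_2te^(-3t) - K_2e^(-3t)

Coefficient matrix A = [[-9, 4], [-9, 3]].
Characteristic polynomial det(A - λI) = λ^2 + 6λ + 9 = 0.
Single eigenvalue λ = -3 with algebraic multiplicity 2.
Eigenvector v = (2,3); generalized eigenvector w with (A-λI)w=v is (-1,-1).
General solution: e^(-3t)[K_1·v + K_2·(t·v + w)].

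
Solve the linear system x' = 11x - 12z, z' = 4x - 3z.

x(t) = 2C_1e^(5t) + 3C_2e^(3t), z(t) = C_1e^(5t) + 2C_2e^(3t)

Coefficient matrix A = [[11, -12], [4, -3]].
Characteristic polynomial det(A - λI) = λ^2 - 8λ + 15 = 0.
Eigenvalues λ = 5, 3.
For λ=5: (A-λI) row 1 is [6, -12], so an eigenvector is (2, 1).
For λ=3: (A-λI) row 1 is [8, -12], so an eigenvector is (3, 2).
General solution: C_1e^(5t)(2,1) + C_2e^(3t)(3,2).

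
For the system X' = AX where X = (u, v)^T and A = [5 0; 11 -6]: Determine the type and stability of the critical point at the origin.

saddle

A = [[5,0],[11,-6]]; det(A-λI) = λ^2 + λ - 30.
λ = 5, -6: opposite signs.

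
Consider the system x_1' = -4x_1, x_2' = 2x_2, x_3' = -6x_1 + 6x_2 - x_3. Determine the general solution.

Coefficient matrix A = [[-4, 0, 0], [0, 2, 0], [-6, 6, -1]].
det(A - λI) = 0 gives eigenvalues λ = -4, 2, -1.
For λ=-4: eigenvector (1,0,2).
For λ=2: eigenvector (0,1,2).
For λ=-1: eigenvector (0,0,1).
General solution: C_1e^(-4t)(1,0,2) + C_2e^(2t)(0,1,2) + C_3e^(-t)(0,0,1).

x_1(t) = C_1e^(-4t), x_2(t) = C_2e^(2t), x_3(t) = 2C_1e^(-4t) + 2C_2e^(2t) + C_3e^(-t)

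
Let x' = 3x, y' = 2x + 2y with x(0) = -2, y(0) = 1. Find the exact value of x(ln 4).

A = [[3,0],[2,2]]; eigenvalues λ = 3, 2.
Eigenvectors: (1,2) for λ=3, (0,1) for λ=2.
From the initial condition, c_1 = -2, c_2 = 5.
x(ln 4) = (-2)(4^3)(1) + (5)(4^2)(0) = -128.

-128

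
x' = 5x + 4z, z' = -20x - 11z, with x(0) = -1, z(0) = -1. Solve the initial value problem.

Coefficient matrix A = [[5, 4], [-20, -11]].
Characteristic polynomial det(A - λI) = λ^2 + 6λ + 25 = 0.
Eigenvalues λ = -3 ± 4i (complex conjugate pair).
For λ=-3+4i: an eigenvector is (1,-2) - i(0,-1) = (1, -2 + i).
A real fundamental pair from Re and Im of e^((-3+4i)t)v: X_1 = e^(-3t)(cos(4t)·(1,-2) + sin(4t)·(0,-1)), X_2 = e^(-3t)(sin(4t)·(1,-2) - cos(4t)·(0,-1)).
General solution: c_1X_1 + c_2X_2.
Applying x(0)=-1, z(0)=-1 gives c_1=-1, c_2=-3.

x(t) = -3e^(-3t)sin(4t) - e^(-3t)cos(4t), z(t) = 7e^(-3t)sin(4t) - e^(-3t)cos(4t)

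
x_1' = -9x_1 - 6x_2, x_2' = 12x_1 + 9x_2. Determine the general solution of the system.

Coefficient matrix A = [[-9, -6], [12, 9]].
Characteristic polynomial det(A - λI) = λ^2 - 9 = 0.
Eigenvalues λ = 3, -3.
For λ=3: (A-λI) row 1 is [-12, -6], so an eigenvector is (1, -2).
For λ=-3: (A-λI) row 1 is [-6, -6], so an eigenvector is (1, -1).
General solution: K_1e^(3t)(1,-2) + K_2e^(-3t)(1,-1).

x_1(t) = K_1e^(3t) + K_2e^(-3t), x_2(t) = -2K_1e^(3t) - K_2e^(-3t)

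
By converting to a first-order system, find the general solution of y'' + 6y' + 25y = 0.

y(t) = C_1e^(-3t)cos(4t) + C_2e^(-3t)sin(4t)

Let x_1 = y, x_2 = y'. Then x_1' = x_2 and x_2' = -25x_1 - 6x_2.
A = [[0,1],[-25,-6]]; det(A-λI) = λ^2 + 6λ + 25.
Eigenvalues λ = -3 ± 4i.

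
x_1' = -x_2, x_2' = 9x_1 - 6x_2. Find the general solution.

Coefficient matrix A = [[0, -1], [9, -6]].
Characteristic polynomial det(A - λI) = λ^2 + 6λ + 9 = 0.
Single eigenvalue λ = -3 with algebraic multiplicity 2.
Eigenvector v = (-1,-3); generalized eigenvector w with (A-λI)w=v is (-1,-2).
General solution: e^(-3t)[C_1·v + C_2·(t·v + w)].

x_1(t) = -C_1e^(-3t) - C_2te^(-3t) - C_2e^(-3t), x_2(t) = -3C_1e^(-3t) - 3C_2te^(-3t) - 2C_2e^(-3t)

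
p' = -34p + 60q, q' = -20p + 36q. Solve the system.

p(t) = 3C_1e^(6t) - 2C_2e^(-4t), q(t) = 2C_1e^(6t) - C_2e^(-4t)

Coefficient matrix A = [[-34, 60], [-20, 36]].
Characteristic polynomial det(A - λI) = λ^2 - 2λ - 24 = 0.
Eigenvalues λ = 6, -4.
For λ=6: (A-λI) row 1 is [-40, 60], so an eigenvector is (3, 2).
For λ=-4: (A-λI) row 1 is [-30, 60], so an eigenvector is (-2, -1).
General solution: C_1e^(6t)(3,2) + C_2e^(-4t)(-2,-1).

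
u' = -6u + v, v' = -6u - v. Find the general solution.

Coefficient matrix A = [[-6, 1], [-6, -1]].
Characteristic polynomial det(A - λI) = λ^2 + 7λ + 12 = 0.
Eigenvalues λ = -4, -3.
For λ=-4: (A-λI) row 1 is [-2, 1], so an eigenvector is (-1, -2).
For λ=-3: (A-λI) row 1 is [-3, 1], so an eigenvector is (-1, -3).
General solution: c_1e^(-4t)(-1,-2) + c_2e^(-3t)(-1,-3).

u(t) = -c_1e^(-4t) - c_2e^(-3t), v(t) = -2c_1e^(-4t) - 3c_2e^(-3t)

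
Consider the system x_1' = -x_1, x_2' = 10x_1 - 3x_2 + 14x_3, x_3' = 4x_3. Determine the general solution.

x_1(t) = C_3e^(-t), x_2(t) = 2C_1e^(4t) + C_2e^(-3t) + 5C_3e^(-t), x_3(t) = C_1e^(4t)

Coefficient matrix A = [[-1, 0, 0], [10, -3, 14], [0, 0, 4]].
det(A - λI) = 0 gives eigenvalues λ = 4, -3, -1.
For λ=4: eigenvector (0,2,1).
For λ=-3: eigenvector (0,1,0).
For λ=-1: eigenvector (1,5,0).
General solution: C_1e^(4t)(0,2,1) + C_2e^(-3t)(0,1,0) + C_3e^(-t)(1,5,0).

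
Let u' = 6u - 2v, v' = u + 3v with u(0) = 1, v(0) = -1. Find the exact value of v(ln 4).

1280

A = [[6,-2],[1,3]]; eigenvalues λ = 5, 4.
Eigenvectors: (2,1) for λ=5, (-1,-1) for λ=4.
From the initial condition, c_1 = 2, c_2 = 3.
v(ln 4) = (2)(4^5)(1) + (3)(4^4)(-1) = 1280.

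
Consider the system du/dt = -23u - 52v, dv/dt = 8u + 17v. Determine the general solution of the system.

Coefficient matrix A = [[-23, -52], [8, 17]].
Characteristic polynomial det(A - λI) = λ^2 + 6λ + 25 = 0.
Eigenvalues λ = -3 ± 4i (complex conjugate pair).
For λ=-3+4i: an eigenvector is (-2,1) - i(-3,1) = (-2 + 3i, 1 - i).
A real fundamental pair from Re and Im of e^((-3+4i)t)v: X_1 = e^(-3t)(cos(4t)·(-2,1) + sin(4t)·(-3,1)), X_2 = e^(-3t)(sin(4t)·(-2,1) - cos(4t)·(-3,1)).
General solution: c_1X_1 + c_2X_2.

u(t) = -3c_1e^(-3t)sin(4t) - 2c_1e^(-3t)cos(4t) - 2c_2e^(-3t)sin(4t) + 3c_2e^(-3t)cos(4t), v(t) = c_1e^(-3t)sin(4t) + c_1e^(-3t)cos(4t) + c_2e^(-3t)sin(4t) - c_2e^(-3t)cos(4t)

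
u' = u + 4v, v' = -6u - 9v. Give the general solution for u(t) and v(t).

Coefficient matrix A = [[1, 4], [-6, -9]].
Characteristic polynomial det(A - λI) = λ^2 + 8λ + 15 = 0.
Eigenvalues λ = -3, -5.
For λ=-3: (A-λI) row 1 is [4, 4], so an eigenvector is (-1, 1).
For λ=-5: (A-λI) row 1 is [6, 4], so an eigenvector is (2, -3).
General solution: c_1e^(-3t)(-1,1) + c_2e^(-5t)(2,-3).

u(t) = -c_1e^(-3t) + 2c_2e^(-5t), v(t) = c_1e^(-3t) - 3c_2e^(-5t)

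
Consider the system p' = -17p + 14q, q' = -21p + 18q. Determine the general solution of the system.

Coefficient matrix A = [[-17, 14], [-21, 18]].
Characteristic polynomial det(A - λI) = λ^2 - λ - 12 = 0.
Eigenvalues λ = 4, -3.
For λ=4: (A-λI) row 1 is [-21, 14], so an eigenvector is (-2, -3).
For λ=-3: (A-λI) row 1 is [-14, 14], so an eigenvector is (1, 1).
General solution: c_1e^(4t)(-2,-3) + c_2e^(-3t)(1,1).

p(t) = -2c_1e^(4t) + c_2e^(-3t), q(t) = -3c_1e^(4t) + c_2e^(-3t)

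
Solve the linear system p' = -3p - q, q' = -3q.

Coefficient matrix A = [[-3, -1], [0, -3]].
Characteristic polynomial det(A - λI) = λ^2 + 6λ + 9 = 0.
Single eigenvalue λ = -3 with algebraic multiplicity 2.
Eigenvector v = (1,0); generalized eigenvector w with (A-λI)w=v is (-2,-1).
General solution: e^(-3t)[c_1·v + c_2·(t·v + w)].

p(t) = c_1e^(-3t) + c_2te^(-3t) - 2c_2e^(-3t), q(t) = -c_2e^(-3t)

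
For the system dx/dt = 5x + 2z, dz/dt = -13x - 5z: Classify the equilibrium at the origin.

center

A = [[5,2],[-13,-5]]; det(A-λI) = λ^2 + 1.
λ = 0 ± i: zero real part.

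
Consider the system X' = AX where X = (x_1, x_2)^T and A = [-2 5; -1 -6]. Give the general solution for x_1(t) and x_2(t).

x_1(t) = c_1e^(-4t)sin(t) - 2c_1e^(-4t)cos(t) - 2c_2e^(-4t)sin(t) - c_2e^(-4t)cos(t), x_2(t) = c_1e^(-4t)cos(t) + c_2e^(-4t)sin(t)

Coefficient matrix A = [[-2, 5], [-1, -6]].
Characteristic polynomial det(A - λI) = λ^2 + 8λ + 17 = 0.
Eigenvalues λ = -4 ± i (complex conjugate pair).
For λ=-4+i: an eigenvector is (-2,1) - i(1,0) = (-2 - i, 1).
A real fundamental pair from Re and Im of e^((-4+i)t)v: X_1 = e^(-4t)(cos(t)·(-2,1) + sin(t)·(1,0)), X_2 = e^(-4t)(sin(t)·(-2,1) - cos(t)·(1,0)).
General solution: c_1X_1 + c_2X_2.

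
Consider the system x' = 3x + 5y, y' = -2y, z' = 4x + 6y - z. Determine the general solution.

x(t) = c_1e^(3t) - c_2e^(-2t), y(t) = c_2e^(-2t), z(t) = c_1e^(3t) - 2c_2e^(-2t) + c_3e^(-t)

Coefficient matrix A = [[3, 5, 0], [0, -2, 0], [4, 6, -1]].
det(A - λI) = 0 gives eigenvalues λ = 3, -2, -1.
For λ=3: eigenvector (1,0,1).
For λ=-2: eigenvector (-1,1,-2).
For λ=-1: eigenvector (0,0,1).
General solution: c_1e^(3t)(1,0,1) + c_2e^(-2t)(-1,1,-2) + c_3e^(-t)(0,0,1).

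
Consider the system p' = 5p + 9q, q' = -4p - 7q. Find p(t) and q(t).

p(t) = -3K_1e^(-t) - 3K_2te^(-t) - 2K_2e^(-t), q(t) = 2K_1e^(-t) + 2K_2te^(-t) + K_2e^(-t)

Coefficient matrix A = [[5, 9], [-4, -7]].
Characteristic polynomial det(A - λI) = λ^2 + 2λ + 1 = 0.
Single eigenvalue λ = -1 with algebraic multiplicity 2.
Eigenvector v = (-3,2); generalized eigenvector w with (A-λI)w=v is (-2,1).
General solution: e^(-t)[K_1·v + K_2·(t·v + w)].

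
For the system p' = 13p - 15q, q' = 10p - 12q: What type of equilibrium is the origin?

A = [[13,-15],[10,-12]]; det(A-λI) = λ^2 - λ - 6.
λ = 3, -2: opposite signs.

saddle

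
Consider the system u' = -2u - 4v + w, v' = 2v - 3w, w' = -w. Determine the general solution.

u(t) = c_1e^(-2t) + c_2e^(2t) - 3c_3e^(-t), v(t) = -c_2e^(2t) + c_3e^(-t), w(t) = c_3e^(-t)

Coefficient matrix A = [[-2, -4, 1], [0, 2, -3], [0, 0, -1]].
det(A - λI) = 0 gives eigenvalues λ = -2, 2, -1.
For λ=-2: eigenvector (1,0,0).
For λ=2: eigenvector (1,-1,0).
For λ=-1: eigenvector (-3,1,1).
General solution: c_1e^(-2t)(1,0,0) + c_2e^(2t)(1,-1,0) + c_3e^(-t)(-3,1,1).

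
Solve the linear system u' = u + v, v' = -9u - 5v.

u(t) = C_1e^(-2t) + C_2te^(-2t) + C_2e^(-2t), v(t) = -3C_1e^(-2t) - 3C_2te^(-2t) - 2C_2e^(-2t)

Coefficient matrix A = [[1, 1], [-9, -5]].
Characteristic polynomial det(A - λI) = λ^2 + 4λ + 4 = 0.
Single eigenvalue λ = -2 with algebraic multiplicity 2.
Eigenvector v = (1,-3); generalized eigenvector w with (A-λI)w=v is (1,-2).
General solution: e^(-2t)[C_1·v + C_2·(t·v + w)].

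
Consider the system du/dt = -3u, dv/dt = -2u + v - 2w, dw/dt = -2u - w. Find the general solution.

Coefficient matrix A = [[-3, 0, 0], [-2, 1, -2], [-2, 0, -1]].
det(A - λI) = 0 gives eigenvalues λ = 1, -3, -1.
For λ=1: eigenvector (0,1,0).
For λ=-3: eigenvector (1,1,1).
For λ=-1: eigenvector (0,1,1).
General solution: C_1e^(t)(0,1,0) + C_2e^(-3t)(1,1,1) + C_3e^(-t)(0,1,1).

u(t) = C_2e^(-3t), v(t) = C_1e^(t) + C_2e^(-3t) + C_3e^(-t), w(t) = C_2e^(-3t) + C_3e^(-t)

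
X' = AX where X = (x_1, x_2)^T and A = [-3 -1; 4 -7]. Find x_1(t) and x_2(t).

Coefficient matrix A = [[-3, -1], [4, -7]].
Characteristic polynomial det(A - λI) = λ^2 + 10λ + 25 = 0.
Single eigenvalue λ = -5 with algebraic multiplicity 2.
Eigenvector v = (-1,-2); generalized eigenvector w with (A-λI)w=v is (1,3).
General solution: e^(-5t)[K_1·v + K_2·(t·v + w)].

x_1(t) = -K_1e^(-5t) - K_2te^(-5t) + K_2e^(-5t), x_2(t) = -2K_1e^(-5t) - 2K_2te^(-5t) + 3K_2e^(-5t)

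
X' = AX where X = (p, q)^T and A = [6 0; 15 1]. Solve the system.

p(t) = -c_1e^(6t), q(t) = -3c_1e^(6t) - c_2e^(t)

Coefficient matrix A = [[6, 0], [15, 1]].
Characteristic polynomial det(A - λI) = λ^2 - 7λ + 6 = 0.
Eigenvalues λ = 6, 1.
For λ=6: (A-λI) row 2 is [15, -5], so an eigenvector is (-1, -3).
For λ=1: (A-λI) row 1 is [5, 0], so an eigenvector is (0, -1).
General solution: c_1e^(6t)(-1,-3) + c_2e^(t)(0,-1).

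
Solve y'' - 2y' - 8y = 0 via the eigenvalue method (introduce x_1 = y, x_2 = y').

Let x_1 = y, x_2 = y'. Then x_1' = x_2 and x_2' = 8x_1 + 2x_2.
A = [[0,1],[8,2]]; det(A-λI) = λ^2 - 2λ - 8.
Eigenvalues λ = -2, 4 with eigenvectors (1,-2), (1,4).

y(t) = c_1e^(-2t) + c_2e^(4t)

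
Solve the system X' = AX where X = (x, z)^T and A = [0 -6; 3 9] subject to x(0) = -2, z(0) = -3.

x(t) = 8e^(6t) - 10e^(3t), z(t) = -8e^(6t) + 5e^(3t)

Coefficient matrix A = [[0, -6], [3, 9]].
Characteristic polynomial det(A - λI) = λ^2 - 9λ + 18 = 0.
Eigenvalues λ = 6, 3.
For λ=6: (A-λI) row 1 is [-6, -6], so an eigenvector is (-1, 1).
For λ=3: (A-λI) row 1 is [-3, -6], so an eigenvector is (2, -1).
General solution: K_1e^(6t)(-1,1) + K_2e^(3t)(2,-1).
Applying x(0)=-2, z(0)=-3 gives K_1=-8, K_2=-5.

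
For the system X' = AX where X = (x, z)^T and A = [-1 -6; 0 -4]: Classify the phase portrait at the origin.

A = [[-1,-6],[0,-4]]; det(A-λI) = λ^2 + 5λ + 4.
λ = -4, -1: both negative.

stable node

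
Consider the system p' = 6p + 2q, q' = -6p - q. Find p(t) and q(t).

p(t) = -2C_1e^(3t) + C_2e^(2t), q(t) = 3C_1e^(3t) - 2C_2e^(2t)

Coefficient matrix A = [[6, 2], [-6, -1]].
Characteristic polynomial det(A - λI) = λ^2 - 5λ + 6 = 0.
Eigenvalues λ = 3, 2.
For λ=3: (A-λI) row 1 is [3, 2], so an eigenvector is (-2, 3).
For λ=2: (A-λI) row 1 is [4, 2], so an eigenvector is (1, -2).
General solution: C_1e^(3t)(-2,3) + C_2e^(2t)(1,-2).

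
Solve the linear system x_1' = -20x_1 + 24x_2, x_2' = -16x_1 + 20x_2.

Coefficient matrix A = [[-20, 24], [-16, 20]].
Characteristic polynomial det(A - λI) = λ^2 - 16 = 0.
Eigenvalues λ = -4, 4.
For λ=-4: (A-λI) row 1 is [-16, 24], so an eigenvector is (-3, -2).
For λ=4: (A-λI) row 1 is [-24, 24], so an eigenvector is (-1, -1).
General solution: C_1e^(-4t)(-3,-2) + C_2e^(4t)(-1,-1).

x_1(t) = -3C_1e^(-4t) - C_2e^(4t), x_2(t) = -2C_1e^(-4t) - C_2e^(4t)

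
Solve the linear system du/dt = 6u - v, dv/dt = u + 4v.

Coefficient matrix A = [[6, -1], [1, 4]].
Characteristic polynomial det(A - λI) = λ^2 - 10λ + 25 = 0.
Single eigenvalue λ = 5 with algebraic multiplicity 2.
Eigenvector v = (-1,-1); generalized eigenvector w with (A-λI)w=v is (1,2).
General solution: e^(5t)[c_1·v + c_2·(t·v + w)].

u(t) = -c_1e^(5t) - c_2te^(5t) + c_2e^(5t), v(t) = -c_1e^(5t) - c_2te^(5t) + 2c_2e^(5t)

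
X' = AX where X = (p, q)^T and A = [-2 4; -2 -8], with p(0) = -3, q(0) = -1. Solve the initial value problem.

p(t) = -8e^(-4t) + 5e^(-6t), q(t) = 4e^(-4t) - 5e^(-6t)

Coefficient matrix A = [[-2, 4], [-2, -8]].
Characteristic polynomial det(A - λI) = λ^2 + 10λ + 24 = 0.
Eigenvalues λ = -4, -6.
For λ=-4: (A-λI) row 1 is [2, 4], so an eigenvector is (2, -1).
For λ=-6: (A-λI) row 1 is [4, 4], so an eigenvector is (1, -1).
General solution: K_1e^(-4t)(2,-1) + K_2e^(-6t)(1,-1).
Applying p(0)=-3, q(0)=-1 gives K_1=-4, K_2=5.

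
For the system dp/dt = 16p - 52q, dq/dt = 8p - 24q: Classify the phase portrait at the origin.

stable spiral

A = [[16,-52],[8,-24]]; det(A-λI) = λ^2 + 8λ + 32.
λ = -4 ± 4i: negative real part.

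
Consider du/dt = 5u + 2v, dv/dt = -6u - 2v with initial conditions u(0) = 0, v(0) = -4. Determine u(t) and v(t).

u(t) = -8e^(2t) + 8e^(t), v(t) = 12e^(2t) - 16e^(t)

Coefficient matrix A = [[5, 2], [-6, -2]].
Characteristic polynomial det(A - λI) = λ^2 - 3λ + 2 = 0.
Eigenvalues λ = 1, 2.
For λ=1: (A-λI) row 1 is [4, 2], so an eigenvector is (-1, 2).
For λ=2: (A-λI) row 1 is [3, 2], so an eigenvector is (2, -3).
General solution: K_1e^(t)(-1,2) + K_2e^(2t)(2,-3).
Applying u(0)=0, v(0)=-4 gives K_1=-8, K_2=-4.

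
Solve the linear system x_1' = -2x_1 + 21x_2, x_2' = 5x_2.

x_1(t) = -3K_1e^(5t) - K_2e^(-2t), x_2(t) = -K_1e^(5t)

Coefficient matrix A = [[-2, 21], [0, 5]].
Characteristic polynomial det(A - λI) = λ^2 - 3λ - 10 = 0.
Eigenvalues λ = 5, -2.
For λ=5: (A-λI) row 1 is [-7, 21], so an eigenvector is (-3, -1).
For λ=-2: (A-λI) row 1 is [0, 21], so an eigenvector is (-1, 0).
General solution: K_1e^(5t)(-3,-1) + K_2e^(-2t)(-1,0).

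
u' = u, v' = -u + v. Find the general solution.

Coefficient matrix A = [[1, 0], [-1, 1]].
Characteristic polynomial det(A - λI) = λ^2 - 2λ + 1 = 0.
Single eigenvalue λ = 1 with algebraic multiplicity 2.
Eigenvector v = (0,1); generalized eigenvector w with (A-λI)w=v is (-1,-1).
General solution: e^(t)[K_1·v + K_2·(t·v + w)].

u(t) = -K_2e^(t), v(t) = K_1e^(t) + K_2te^(t) - K_2e^(t)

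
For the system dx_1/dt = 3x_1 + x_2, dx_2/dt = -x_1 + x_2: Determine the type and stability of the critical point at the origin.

unstable improper node

A = [[3,1],[-1,1]]; det(A-λI) = λ^2 - 4λ + 4.
repeated λ = 2 with a single eigenvector.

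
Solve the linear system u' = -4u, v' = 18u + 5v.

Coefficient matrix A = [[-4, 0], [18, 5]].
Characteristic polynomial det(A - λI) = λ^2 - λ - 20 = 0.
Eigenvalues λ = -4, 5.
For λ=-4: (A-λI) row 2 is [18, 9], so an eigenvector is (1, -2).
For λ=5: (A-λI) row 1 is [-9, 0], so an eigenvector is (0, -1).
General solution: K_1e^(-4t)(1,-2) + K_2e^(5t)(0,-1).

u(t) = K_1e^(-4t), v(t) = -2K_1e^(-4t) - K_2e^(5t)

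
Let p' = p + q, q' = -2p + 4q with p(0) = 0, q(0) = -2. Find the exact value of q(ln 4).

-224

A = [[1,1],[-2,4]]; eigenvalues λ = 2, 3.
Eigenvectors: (-1,-1) for λ=2, (1,2) for λ=3.
From the initial condition, c_1 = -2, c_2 = -2.
q(ln 4) = (-2)(4^2)(-1) + (-2)(4^3)(2) = -224.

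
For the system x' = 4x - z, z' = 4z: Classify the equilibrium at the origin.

A = [[4,-1],[0,4]]; det(A-λI) = λ^2 - 8λ + 16.
repeated λ = 4 with a single eigenvector.

unstable improper node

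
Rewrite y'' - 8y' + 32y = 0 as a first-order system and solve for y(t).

y(t) = c_1e^(4t)cos(4t) + c_2e^(4t)sin(4t)

Let x_1 = y, x_2 = y'. Then x_1' = x_2 and x_2' = -32x_1 + 8x_2.
A = [[0,1],[-32,8]]; det(A-λI) = λ^2 - 8λ + 32.
Eigenvalues λ = 4 ± 4i.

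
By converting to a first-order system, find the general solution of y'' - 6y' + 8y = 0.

y(t) = C_1e^(2t) + C_2e^(4t)

Let x_1 = y, x_2 = y'. Then x_1' = x_2 and x_2' = -8x_1 + 6x_2.
A = [[0,1],[-8,6]]; det(A-λI) = λ^2 - 6λ + 8.
Eigenvalues λ = 2, 4 with eigenvectors (1,2), (1,4).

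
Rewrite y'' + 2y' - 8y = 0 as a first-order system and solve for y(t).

Let x_1 = y, x_2 = y'. Then x_1' = x_2 and x_2' = 8x_1 - 2x_2.
A = [[0,1],[8,-2]]; det(A-λI) = λ^2 + 2λ - 8.
Eigenvalues λ = -4, 2 with eigenvectors (1,-4), (1,2).

y(t) = c_1e^(-4t) + c_2e^(2t)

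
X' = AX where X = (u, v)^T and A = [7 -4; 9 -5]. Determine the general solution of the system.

u(t) = -2c_1e^(t) - 2c_2te^(t) + c_2e^(t), v(t) = -3c_1e^(t) - 3c_2te^(t) + 2c_2e^(t)

Coefficient matrix A = [[7, -4], [9, -5]].
Characteristic polynomial det(A - λI) = λ^2 - 2λ + 1 = 0.
Single eigenvalue λ = 1 with algebraic multiplicity 2.
Eigenvector v = (-2,-3); generalized eigenvector w with (A-λI)w=v is (1,2).
General solution: e^(t)[c_1·v + c_2·(t·v + w)].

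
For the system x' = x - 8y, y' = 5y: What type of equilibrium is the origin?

unstable node

A = [[1,-8],[0,5]]; det(A-λI) = λ^2 - 6λ + 5.
λ = 1, 5: both positive.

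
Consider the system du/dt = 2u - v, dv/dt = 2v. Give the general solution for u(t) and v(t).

Coefficient matrix A = [[2, -1], [0, 2]].
Characteristic polynomial det(A - λI) = λ^2 - 4λ + 4 = 0.
Single eigenvalue λ = 2 with algebraic multiplicity 2.
Eigenvector v = (-1,0); generalized eigenvector w with (A-λI)w=v is (2,1).
General solution: e^(2t)[K_1·v + K_2·(t·v + w)].

u(t) = -K_1e^(2t) - K_2te^(2t) + 2K_2e^(2t), v(t) = K_2e^(2t)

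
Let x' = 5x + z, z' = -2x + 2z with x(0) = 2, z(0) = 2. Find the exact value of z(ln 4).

A = [[5,1],[-2,2]]; eigenvalues λ = 3, 4.
Eigenvectors: (-1,2) for λ=3, (1,-1) for λ=4.
From the initial condition, c_1 = 4, c_2 = 6.
z(ln 4) = (4)(4^3)(2) + (6)(4^4)(-1) = -1024.

-1024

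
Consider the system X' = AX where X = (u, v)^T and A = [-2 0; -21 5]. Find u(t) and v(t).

u(t) = C_1e^(-2t), v(t) = 3C_1e^(-2t) - C_2e^(5t)

Coefficient matrix A = [[-2, 0], [-21, 5]].
Characteristic polynomial det(A - λI) = λ^2 - 3λ - 10 = 0.
Eigenvalues λ = -2, 5.
For λ=-2: (A-λI) row 2 is [-21, 7], so an eigenvector is (1, 3).
For λ=5: (A-λI) row 1 is [-7, 0], so an eigenvector is (0, -1).
General solution: C_1e^(-2t)(1,3) + C_2e^(5t)(0,-1).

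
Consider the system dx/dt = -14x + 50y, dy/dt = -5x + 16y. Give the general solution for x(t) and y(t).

x(t) = c_1e^(t)sin(5t) + 3c_1e^(t)cos(5t) + 3c_2e^(t)sin(5t) - c_2e^(t)cos(5t), y(t) = c_1e^(t)cos(5t) + c_2e^(t)sin(5t)

Coefficient matrix A = [[-14, 50], [-5, 16]].
Characteristic polynomial det(A - λI) = λ^2 - 2λ + 26 = 0.
Eigenvalues λ = 1 ± 5i (complex conjugate pair).
For λ=1+5i: an eigenvector is (3,1) - i(1,0) = (3 - i, 1).
A real fundamental pair from Re and Im of e^((1+5i)t)v: X_1 = e^(t)(cos(5t)·(3,1) + sin(5t)·(1,0)), X_2 = e^(t)(sin(5t)·(3,1) - cos(5t)·(1,0)).
General solution: c_1X_1 + c_2X_2.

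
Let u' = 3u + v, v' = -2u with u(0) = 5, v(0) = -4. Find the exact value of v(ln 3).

-48

A = [[3,1],[-2,0]]; eigenvalues λ = 1, 2.
Eigenvectors: (-1,2) for λ=1, (-1,1) for λ=2.
From the initial condition, c_1 = 1, c_2 = -6.
v(ln 3) = (1)(3^1)(2) + (-6)(3^2)(1) = -48.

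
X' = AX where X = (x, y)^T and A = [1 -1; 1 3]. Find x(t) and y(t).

x(t) = K_1e^(2t) + K_2te^(2t), y(t) = -K_1e^(2t) - K_2te^(2t) - K_2e^(2t)

Coefficient matrix A = [[1, -1], [1, 3]].
Characteristic polynomial det(A - λI) = λ^2 - 4λ + 4 = 0.
Single eigenvalue λ = 2 with algebraic multiplicity 2.
Eigenvector v = (1,-1); generalized eigenvector w with (A-λI)w=v is (0,-1).
General solution: e^(2t)[K_1·v + K_2·(t·v + w)].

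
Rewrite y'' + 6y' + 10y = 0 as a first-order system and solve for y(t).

y(t) = K_1e^(-3t)cos(t) + K_2e^(-3t)sin(t)

Let x_1 = y, x_2 = y'. Then x_1' = x_2 and x_2' = -10x_1 - 6x_2.
A = [[0,1],[-10,-6]]; det(A-λI) = λ^2 + 6λ + 10.
Eigenvalues λ = -3 ± i.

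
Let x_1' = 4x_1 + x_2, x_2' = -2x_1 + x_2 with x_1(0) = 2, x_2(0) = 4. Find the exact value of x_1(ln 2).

40

A = [[4,1],[-2,1]]; eigenvalues λ = 3, 2.
Eigenvectors: (1,-1) for λ=3, (1,-2) for λ=2.
From the initial condition, c_1 = 8, c_2 = -6.
x_1(ln 2) = (8)(2^3)(1) + (-6)(2^2)(1) = 40.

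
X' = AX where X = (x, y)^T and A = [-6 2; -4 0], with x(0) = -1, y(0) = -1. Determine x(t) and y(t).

x(t) = -e^(-4t), y(t) = -e^(-4t)

Coefficient matrix A = [[-6, 2], [-4, 0]].
Characteristic polynomial det(A - λI) = λ^2 + 6λ + 8 = 0.
Eigenvalues λ = -2, -4.
For λ=-2: (A-λI) row 1 is [-4, 2], so an eigenvector is (1, 2).
For λ=-4: (A-λI) row 1 is [-2, 2], so an eigenvector is (1, 1).
General solution: c_1e^(-2t)(1,2) + c_2e^(-4t)(1,1).
Applying x(0)=-1, y(0)=-1 gives c_1=0, c_2=-1.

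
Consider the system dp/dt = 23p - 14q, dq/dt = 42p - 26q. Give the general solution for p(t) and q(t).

p(t) = C_1e^(-5t) - 2C_2e^(2t), q(t) = 2C_1e^(-5t) - 3C_2e^(2t)

Coefficient matrix A = [[23, -14], [42, -26]].
Characteristic polynomial det(A - λI) = λ^2 + 3λ - 10 = 0.
Eigenvalues λ = -5, 2.
For λ=-5: (A-λI) row 1 is [28, -14], so an eigenvector is (1, 2).
For λ=2: (A-λI) row 1 is [21, -14], so an eigenvector is (-2, -3).
General solution: C_1e^(-5t)(1,2) + C_2e^(2t)(-2,-3).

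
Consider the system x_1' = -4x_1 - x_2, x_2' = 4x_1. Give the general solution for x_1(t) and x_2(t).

Coefficient matrix A = [[-4, -1], [4, 0]].
Characteristic polynomial det(A - λI) = λ^2 + 4λ + 4 = 0.
Single eigenvalue λ = -2 with algebraic multiplicity 2.
Eigenvector v = (1,-2); generalized eigenvector w with (A-λI)w=v is (-2,3).
General solution: e^(-2t)[c_1·v + c_2·(t·v + w)].

x_1(t) = c_1e^(-2t) + c_2te^(-2t) - 2c_2e^(-2t), x_2(t) = -2c_1e^(-2t) - 2c_2te^(-2t) + 3c_2e^(-2t)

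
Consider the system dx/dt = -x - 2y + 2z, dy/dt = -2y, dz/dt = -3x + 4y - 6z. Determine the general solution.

x(t) = K_1e^(-3t) - 2K_3e^(-4t), y(t) = K_2e^(-2t), z(t) = -K_1e^(-3t) + K_2e^(-2t) + 3K_3e^(-4t)

Coefficient matrix A = [[-1, -2, 2], [0, -2, 0], [-3, 4, -6]].
det(A - λI) = 0 gives eigenvalues λ = -3, -2, -4.
For λ=-3: eigenvector (1,0,-1).
For λ=-2: eigenvector (0,1,1).
For λ=-4: eigenvector (-2,0,3).
General solution: K_1e^(-3t)(1,0,-1) + K_2e^(-2t)(0,1,1) + K_3e^(-4t)(-2,0,3).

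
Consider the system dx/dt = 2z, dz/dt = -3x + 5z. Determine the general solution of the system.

x(t) = 2c_1e^(3t) + c_2e^(2t), z(t) = 3c_1e^(3t) + c_2e^(2t)

Coefficient matrix A = [[0, 2], [-3, 5]].
Characteristic polynomial det(A - λI) = λ^2 - 5λ + 6 = 0.
Eigenvalues λ = 3, 2.
For λ=3: (A-λI) row 1 is [-3, 2], so an eigenvector is (2, 3).
For λ=2: (A-λI) row 1 is [-2, 2], so an eigenvector is (1, 1).
General solution: c_1e^(3t)(2,3) + c_2e^(2t)(1,1).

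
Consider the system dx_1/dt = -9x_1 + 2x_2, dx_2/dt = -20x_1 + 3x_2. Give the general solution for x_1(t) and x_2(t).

Coefficient matrix A = [[-9, 2], [-20, 3]].
Characteristic polynomial det(A - λI) = λ^2 + 6λ + 13 = 0.
Eigenvalues λ = -3 ± 2i (complex conjugate pair).
For λ=-3+2i: an eigenvector is (-1,-3) - i(0,1) = (-1, -3 - i).
A real fundamental pair from Re and Im of e^((-3+2i)t)v: X_1 = e^(-3t)(cos(2t)·(-1,-3) + sin(2t)·(0,1)), X_2 = e^(-3t)(sin(2t)·(-1,-3) - cos(2t)·(0,1)).
General solution: K_1X_1 + K_2X_2.

x_1(t) = -K_1e^(-3t)cos(2t) - K_2e^(-3t)sin(2t), x_2(t) = K_1e^(-3t)sin(2t) - 3K_1e^(-3t)cos(2t) - 3K_2e^(-3t)sin(2t) - K_2e^(-3t)cos(2t)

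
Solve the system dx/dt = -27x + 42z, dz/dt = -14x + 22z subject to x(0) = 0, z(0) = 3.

x(t) = 18e^(t) - 18e^(-6t), z(t) = 12e^(t) - 9e^(-6t)

Coefficient matrix A = [[-27, 42], [-14, 22]].
Characteristic polynomial det(A - λI) = λ^2 + 5λ - 6 = 0.
Eigenvalues λ = 1, -6.
For λ=1: (A-λI) row 1 is [-28, 42], so an eigenvector is (-3, -2).
For λ=-6: (A-λI) row 1 is [-21, 42], so an eigenvector is (2, 1).
General solution: c_1e^(t)(-3,-2) + c_2e^(-6t)(2,1).
Applying x(0)=0, z(0)=3 gives c_1=-6, c_2=-9.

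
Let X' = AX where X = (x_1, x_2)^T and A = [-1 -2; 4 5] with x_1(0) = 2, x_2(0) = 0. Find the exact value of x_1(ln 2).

-8

A = [[-1,-2],[4,5]]; eigenvalues λ = 1, 3.
Eigenvectors: (1,-1) for λ=1, (1,-2) for λ=3.
From the initial condition, c_1 = 4, c_2 = -2.
x_1(ln 2) = (4)(2^1)(1) + (-2)(2^3)(1) = -8.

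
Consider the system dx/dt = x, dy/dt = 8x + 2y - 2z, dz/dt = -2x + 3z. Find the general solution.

x(t) = c_3e^(t), y(t) = -2c_1e^(3t) + c_2e^(2t) - 6c_3e^(t), z(t) = c_1e^(3t) + c_3e^(t)

Coefficient matrix A = [[1, 0, 0], [8, 2, -2], [-2, 0, 3]].
det(A - λI) = 0 gives eigenvalues λ = 3, 2, 1.
For λ=3: eigenvector (0,-2,1).
For λ=2: eigenvector (0,1,0).
For λ=1: eigenvector (1,-6,1).
General solution: c_1e^(3t)(0,-2,1) + c_2e^(2t)(0,1,0) + c_3e^(t)(1,-6,1).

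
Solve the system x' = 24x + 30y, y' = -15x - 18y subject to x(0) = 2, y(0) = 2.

x(t) = 34e^(3t)sin(3t) + 2e^(3t)cos(3t), y(t) = -24e^(3t)sin(3t) + 2e^(3t)cos(3t)

Coefficient matrix A = [[24, 30], [-15, -18]].
Characteristic polynomial det(A - λI) = λ^2 - 6λ + 18 = 0.
Eigenvalues λ = 3 ± 3i (complex conjugate pair).
For λ=3+3i: an eigenvector is (-3,2) - i(-1,1) = (-3 + i, 2 - i).
A real fundamental pair from Re and Im of e^((3+3i)t)v: X_1 = e^(3t)(cos(3t)·(-3,2) + sin(3t)·(-1,1)), X_2 = e^(3t)(sin(3t)·(-3,2) - cos(3t)·(-1,1)).
General solution: K_1X_1 + K_2X_2.
Applying x(0)=2, y(0)=2 gives K_1=-4, K_2=-10.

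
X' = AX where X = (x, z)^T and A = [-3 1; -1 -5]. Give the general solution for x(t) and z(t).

Coefficient matrix A = [[-3, 1], [-1, -5]].
Characteristic polynomial det(A - λI) = λ^2 + 8λ + 16 = 0.
Single eigenvalue λ = -4 with algebraic multiplicity 2.
Eigenvector v = (1,-1); generalized eigenvector w with (A-λI)w=v is (-1,2).
General solution: e^(-4t)[c_1·v + c_2·(t·v + w)].

x(t) = c_1e^(-4t) + c_2te^(-4t) - c_2e^(-4t), z(t) = -c_1e^(-4t) - c_2te^(-4t) + 2c_2e^(-4t)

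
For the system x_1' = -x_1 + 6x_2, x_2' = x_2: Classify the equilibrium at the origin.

A = [[-1,6],[0,1]]; det(A-λI) = λ^2 - 1.
λ = -1, 1: opposite signs.

saddle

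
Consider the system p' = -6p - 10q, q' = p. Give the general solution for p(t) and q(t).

Coefficient matrix A = [[-6, -10], [1, 0]].
Characteristic polynomial det(A - λI) = λ^2 + 6λ + 10 = 0.
Eigenvalues λ = -3 ± i (complex conjugate pair).
For λ=-3+i: an eigenvector is (-3,1) - i(-1,0) = (-3 + i, 1).
A real fundamental pair from Re and Im of e^((-3+i)t)v: X_1 = e^(-3t)(cos(t)·(-3,1) + sin(t)·(-1,0)), X_2 = e^(-3t)(sin(t)·(-3,1) - cos(t)·(-1,0)).
General solution: C_1X_1 + C_2X_2.

p(t) = -C_1e^(-3t)sin(t) - 3C_1e^(-3t)cos(t) - 3C_2e^(-3t)sin(t) + C_2e^(-3t)cos(t), q(t) = C_1e^(-3t)cos(t) + C_2e^(-3t)sin(t)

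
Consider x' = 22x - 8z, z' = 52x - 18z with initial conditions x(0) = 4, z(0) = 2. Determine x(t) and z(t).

x(t) = 16e^(2t)sin(4t) + 4e^(2t)cos(4t), z(t) = 42e^(2t)sin(4t) + 2e^(2t)cos(4t)

Coefficient matrix A = [[22, -8], [52, -18]].
Characteristic polynomial det(A - λI) = λ^2 - 4λ + 20 = 0.
Eigenvalues λ = 2 ± 4i (complex conjugate pair).
For λ=2+4i: an eigenvector is (-1,-2) - i(-1,-3) = (-1 + i, -2 + 3i).
A real fundamental pair from Re and Im of e^((2+4i)t)v: X_1 = e^(2t)(cos(4t)·(-1,-2) + sin(4t)·(-1,-3)), X_2 = e^(2t)(sin(4t)·(-1,-2) - cos(4t)·(-1,-3)).
General solution: K_1X_1 + K_2X_2.
Applying x(0)=4, z(0)=2 gives K_1=-10, K_2=-6.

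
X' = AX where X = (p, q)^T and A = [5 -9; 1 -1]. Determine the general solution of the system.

Coefficient matrix A = [[5, -9], [1, -1]].
Characteristic polynomial det(A - λI) = λ^2 - 4λ + 4 = 0.
Single eigenvalue λ = 2 with algebraic multiplicity 2.
Eigenvector v = (-3,-1); generalized eigenvector w with (A-λI)w=v is (-1,0).
General solution: e^(2t)[C_1·v + C_2·(t·v + w)].

p(t) = -3C_1e^(2t) - 3C_2te^(2t) - C_2e^(2t), q(t) = -C_1e^(2t) - C_2te^(2t)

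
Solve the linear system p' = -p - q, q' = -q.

p(t) = -K_1e^(-t) - K_2te^(-t) + 3K_2e^(-t), q(t) = K_2e^(-t)

Coefficient matrix A = [[-1, -1], [0, -1]].
Characteristic polynomial det(A - λI) = λ^2 + 2λ + 1 = 0.
Single eigenvalue λ = -1 with algebraic multiplicity 2.
Eigenvector v = (-1,0); generalized eigenvector w with (A-λI)w=v is (3,1).
General solution: e^(-t)[K_1·v + K_2·(t·v + w)].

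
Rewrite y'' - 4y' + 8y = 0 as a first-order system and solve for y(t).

Let x_1 = y, x_2 = y'. Then x_1' = x_2 and x_2' = -8x_1 + 4x_2.
A = [[0,1],[-8,4]]; det(A-λI) = λ^2 - 4λ + 8.
Eigenvalues λ = 2 ± 2i.

y(t) = C_1e^(2t)cos(2t) + C_2e^(2t)sin(2t)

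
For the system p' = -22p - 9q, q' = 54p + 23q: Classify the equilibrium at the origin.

A = [[-22,-9],[54,23]]; det(A-λI) = λ^2 - λ - 20.
λ = -4, 5: opposite signs.

saddle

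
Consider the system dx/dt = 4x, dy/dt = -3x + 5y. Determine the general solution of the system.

Coefficient matrix A = [[4, 0], [-3, 5]].
Characteristic polynomial det(A - λI) = λ^2 - 9λ + 20 = 0.
Eigenvalues λ = 4, 5.
For λ=4: (A-λI) row 2 is [-3, 1], so an eigenvector is (1, 3).
For λ=5: (A-λI) row 1 is [-1, 0], so an eigenvector is (0, -1).
General solution: C_1e^(4t)(1,3) + C_2e^(5t)(0,-1).

x(t) = C_1e^(4t), y(t) = 3C_1e^(4t) - C_2e^(5t)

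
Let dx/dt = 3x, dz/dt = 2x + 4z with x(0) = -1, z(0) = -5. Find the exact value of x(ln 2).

-8

A = [[3,0],[2,4]]; eigenvalues λ = 4, 3.
Eigenvectors: (0,-1) for λ=4, (-1,2) for λ=3.
From the initial condition, c_1 = 7, c_2 = 1.
x(ln 2) = (7)(2^4)(0) + (1)(2^3)(-1) = -8.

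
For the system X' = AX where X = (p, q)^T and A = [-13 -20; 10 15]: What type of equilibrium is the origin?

unstable spiral

A = [[-13,-20],[10,15]]; det(A-λI) = λ^2 - 2λ + 5.
λ = 1 ± 2i: positive real part.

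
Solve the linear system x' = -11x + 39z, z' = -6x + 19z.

x(t) = 2K_1e^(4t)sin(3t) - 3K_1e^(4t)cos(3t) - 3K_2e^(4t)sin(3t) - 2K_2e^(4t)cos(3t), z(t) = K_1e^(4t)sin(3t) - K_1e^(4t)cos(3t) - K_2e^(4t)sin(3t) - K_2e^(4t)cos(3t)

Coefficient matrix A = [[-11, 39], [-6, 19]].
Characteristic polynomial det(A - λI) = λ^2 - 8λ + 25 = 0.
Eigenvalues λ = 4 ± 3i (complex conjugate pair).
For λ=4+3i: an eigenvector is (-3,-1) - i(2,1) = (-3 - 2i, -1 - i).
A real fundamental pair from Re and Im of e^((4+3i)t)v: X_1 = e^(4t)(cos(3t)·(-3,-1) + sin(3t)·(2,1)), X_2 = e^(4t)(sin(3t)·(-3,-1) - cos(3t)·(2,1)).
General solution: K_1X_1 + K_2X_2.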